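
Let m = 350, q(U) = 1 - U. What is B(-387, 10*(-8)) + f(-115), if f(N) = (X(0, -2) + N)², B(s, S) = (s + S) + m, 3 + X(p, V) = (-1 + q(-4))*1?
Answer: 12879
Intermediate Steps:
X(p, V) = 1 (X(p, V) = -3 + (-1 + (1 - 1*(-4)))*1 = -3 + (-1 + (1 + 4))*1 = -3 + (-1 + 5)*1 = -3 + 4*1 = -3 + 4 = 1)
B(s, S) = 350 + S + s (B(s, S) = (s + S) + 350 = (S + s) + 350 = 350 + S + s)
f(N) = (1 + N)²
B(-387, 10*(-8)) + f(-115) = (350 + 10*(-8) - 387) + (1 - 115)² = (350 - 80 - 387) + (-114)² = -117 + 12996 = 12879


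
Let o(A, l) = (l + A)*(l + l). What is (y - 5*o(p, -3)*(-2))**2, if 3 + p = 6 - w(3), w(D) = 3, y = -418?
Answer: 56644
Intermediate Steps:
p = 0 (p = -3 + (6 - 1*3) = -3 + (6 - 3) = -3 + 3 = 0)
o(A, l) = 2*l*(A + l) (o(A, l) = (A + l)*(2*l) = 2*l*(A + l))
(y - 5*o(p, -3)*(-2))**2 = (-418 - 10*(-3)*(0 - 3)*(-2))**2 = (-418 - 10*(-3)*(-3)*(-2))**2 = (-418 - 5*18*(-2))**2 = (-418 - 90*(-2))**2 = (-418 + 180)**2 = (-238)**2 = 56644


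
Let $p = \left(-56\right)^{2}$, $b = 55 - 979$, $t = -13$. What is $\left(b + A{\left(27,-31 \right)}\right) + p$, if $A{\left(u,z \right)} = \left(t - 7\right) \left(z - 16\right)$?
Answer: $3152$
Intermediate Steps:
$A{\left(u,z \right)} = 320 - 20 z$ ($A{\left(u,z \right)} = \left(-13 - 7\right) \left(z - 16\right) = - 20 \left(-16 + z\right) = 320 - 20 z$)
$b = -924$ ($b = 55 - 979 = -924$)
$p = 3136$
$\left(b + A{\left(27,-31 \right)}\right) + p = \left(-924 + \left(320 - -620\right)\right) + 3136 = \left(-924 + \left(320 + 620\right)\right) + 3136 = \left(-924 + 940\right) + 3136 = 16 + 3136 = 3152$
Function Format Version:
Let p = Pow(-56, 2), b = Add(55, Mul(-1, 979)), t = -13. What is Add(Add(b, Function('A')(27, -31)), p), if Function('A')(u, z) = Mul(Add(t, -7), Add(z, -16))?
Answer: 3152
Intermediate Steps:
Function('A')(u, z) = Add(320, Mul(-20, z)) (Function('A')(u, z) = Mul(Add(-13, -7), Add(z, -16)) = Mul(-20, Add(-16, z)) = Add(320, Mul(-20, z)))
b = -924 (b = Add(55, -979) = -924)
p = 3136
Add(Add(b, Function('A')(27, -31)), p) = Add(Add(-924, Add(320, Mul(-20, -31))), 3136) = Add(Add(-924, Add(320, 620)), 3136) = Add(Add(-924, 940), 3136) = Add(16, 3136) = 3152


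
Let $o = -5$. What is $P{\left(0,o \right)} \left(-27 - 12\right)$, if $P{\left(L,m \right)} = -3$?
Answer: $117$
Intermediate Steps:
$P{\left(0,o \right)} \left(-27 - 12\right) = - 3 \left(-27 - 12\right) = \left(-3\right) \left(-39\right) = 117$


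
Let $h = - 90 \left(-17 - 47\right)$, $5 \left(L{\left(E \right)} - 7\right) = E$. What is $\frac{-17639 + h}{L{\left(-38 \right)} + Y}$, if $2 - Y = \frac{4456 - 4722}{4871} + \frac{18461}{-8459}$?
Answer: $- \frac{2447299047655}{749294648} \approx -3266.1$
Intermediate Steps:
$L{\left(E \right)} = 7 + \frac{E}{5}$
$h = 5760$ ($h = \left(-90\right) \left(-64\right) = 5760$)
$Y = \frac{174581203}{41203789}$ ($Y = 2 - \left(\frac{4456 - 4722}{4871} + \frac{18461}{-8459}\right) = 2 - \left(\left(4456 - 4722\right) \frac{1}{4871} + 18461 \left(- \frac{1}{8459}\right)\right) = 2 - \left(\left(-266\right) \frac{1}{4871} - \frac{18461}{8459}\right) = 2 - \left(- \frac{266}{4871} - \frac{18461}{8459}\right) = 2 - - \frac{92173625}{41203789} = 2 + \frac{92173625}{41203789} = \frac{174581203}{41203789} \approx 4.237$)
$\frac{-17639 + h}{L{\left(-38 \right)} + Y} = \frac{-17639 + 5760}{\left(7 + \frac{1}{5} \left(-38\right)\right) + \frac{174581203}{41203789}} = - \frac{11879}{\left(7 - \frac{38}{5}\right) + \frac{174581203}{41203789}} = - \frac{11879}{- \frac{3}{5} + \frac{174581203}{41203789}} = - \frac{11879}{\frac{749294648}{206018945}} = \left(-11879\right) \frac{206018945}{749294648} = - \frac{2447299047655}{749294648}$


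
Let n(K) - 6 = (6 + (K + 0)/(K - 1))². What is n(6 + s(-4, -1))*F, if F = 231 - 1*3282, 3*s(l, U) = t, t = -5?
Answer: -18089379/100 ≈ -1.8089e+5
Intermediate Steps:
s(l, U) = -5/3 (s(l, U) = (⅓)*(-5) = -5/3)
F = -3051 (F = 231 - 3282 = -3051)
n(K) = 6 + (6 + K/(-1 + K))² (n(K) = 6 + (6 + (K + 0)/(K - 1))² = 6 + (6 + K/(-1 + K))²)
n(6 + s(-4, -1))*F = (6 + (-6 + 7*(6 - 5/3))²/(-1 + (6 - 5/3))²)*(-3051) = (6 + (-6 + 7*(13/3))²/(-1 + 13/3)²)*(-3051) = (6 + (-6 + 91/3)²/(10/3)²)*(-3051) = (6 + 9*(73/3)²/100)*(-3051) = (6 + (9/100)*(5329/9))*(-3051) = (6 + 5329/100)*(-3051) = (5929/100)*(-3051) = -18089379/100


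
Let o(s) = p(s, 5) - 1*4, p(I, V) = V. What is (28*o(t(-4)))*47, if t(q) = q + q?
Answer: 1316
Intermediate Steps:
t(q) = 2*q
o(s) = 1 (o(s) = 5 - 1*4 = 5 - 4 = 1)
(28*o(t(-4)))*47 = (28*1)*47 = 28*47 = 1316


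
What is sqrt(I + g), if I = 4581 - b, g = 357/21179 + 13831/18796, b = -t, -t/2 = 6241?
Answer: I*sqrt(312984238805108086723)/199040242 ≈ 88.883*I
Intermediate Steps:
t = -12482 (t = -2*6241 = -12482)
b = 12482 (b = -1*(-12482) = 12482)
g = 299636921/398080484 (g = 357*(1/21179) + 13831*(1/18796) = 357/21179 + 13831/18796 = 299636921/398080484 ≈ 0.75270)
I = -7901 (I = 4581 - 1*12482 = 4581 - 12482 = -7901)
sqrt(I + g) = sqrt(-7901 + 299636921/398080484) = sqrt(-3144934267163/398080484) = I*sqrt(312984238805108086723)/199040242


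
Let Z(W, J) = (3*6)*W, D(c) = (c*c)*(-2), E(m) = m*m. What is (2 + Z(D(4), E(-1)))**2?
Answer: 329476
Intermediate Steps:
E(m) = m**2
D(c) = -2*c**2 (D(c) = c**2*(-2) = -2*c**2)
Z(W, J) = 18*W
(2 + Z(D(4), E(-1)))**2 = (2 + 18*(-2*4**2))**2 = (2 + 18*(-2*16))**2 = (2 + 18*(-32))**2 = (2 - 576)**2 = (-574)**2 = 329476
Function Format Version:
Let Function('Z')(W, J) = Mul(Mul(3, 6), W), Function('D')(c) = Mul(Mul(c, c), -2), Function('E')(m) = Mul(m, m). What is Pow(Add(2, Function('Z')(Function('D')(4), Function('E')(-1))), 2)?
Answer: 329476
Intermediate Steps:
Function('E')(m) = Pow(m, 2)
Function('D')(c) = Mul(-2, Pow(c, 2)) (Function('D')(c) = Mul(Pow(c, 2), -2) = Mul(-2, Pow(c, 2)))
Function('Z')(W, J) = Mul(18, W)
Pow(Add(2, Function('Z')(Function('D')(4), Function('E')(-1))), 2) = Pow(Add(2, Mul(18, Mul(-2, Pow(4, 2)))), 2) = Pow(Add(2, Mul(18, Mul(-2, 16))), 2) = Pow(Add(2, Mul(18, -32)), 2) = Pow(Add(2, -576), 2) = Pow(-574, 2) = 329476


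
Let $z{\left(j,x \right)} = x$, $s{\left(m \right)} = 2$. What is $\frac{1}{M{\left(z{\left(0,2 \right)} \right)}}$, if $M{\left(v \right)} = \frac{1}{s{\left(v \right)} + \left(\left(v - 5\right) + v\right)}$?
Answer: $1$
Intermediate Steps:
$M{\left(v \right)} = \frac{1}{-3 + 2 v}$ ($M{\left(v \right)} = \frac{1}{2 + \left(\left(v - 5\right) + v\right)} = \frac{1}{2 + \left(\left(-5 + v\right) + v\right)} = \frac{1}{2 + \left(-5 + 2 v\right)} = \frac{1}{-3 + 2 v}$)
$\frac{1}{M{\left(z{\left(0,2 \right)} \right)}} = \frac{1}{\frac{1}{-3 + 2 \cdot 2}} = \frac{1}{\frac{1}{-3 + 4}} = \frac{1}{1^{-1}} = 1^{-1} = 1$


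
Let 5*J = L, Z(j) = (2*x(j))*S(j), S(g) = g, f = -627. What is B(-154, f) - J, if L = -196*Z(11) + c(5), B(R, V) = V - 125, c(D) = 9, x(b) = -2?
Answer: -12393/5 ≈ -2478.6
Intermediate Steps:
B(R, V) = -125 + V
Z(j) = -4*j (Z(j) = (2*(-2))*j = -4*j)
L = 8633 (L = -(-784)*11 + 9 = -196*(-44) + 9 = 8624 + 9 = 8633)
J = 8633/5 (J = (⅕)*8633 = 8633/5 ≈ 1726.6)
B(-154, f) - J = (-125 - 627) - 1*8633/5 = -752 - 8633/5 = -12393/5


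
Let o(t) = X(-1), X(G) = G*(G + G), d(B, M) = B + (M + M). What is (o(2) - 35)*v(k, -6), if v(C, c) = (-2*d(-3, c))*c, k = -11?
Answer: 5940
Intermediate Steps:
d(B, M) = B + 2*M
X(G) = 2*G**2 (X(G) = G*(2*G) = 2*G**2)
o(t) = 2 (o(t) = 2*(-1)**2 = 2*1 = 2)
v(C, c) = c*(6 - 4*c) (v(C, c) = (-2*(-3 + 2*c))*c = (6 - 4*c)*c = c*(6 - 4*c))
(o(2) - 35)*v(k, -6) = (2 - 35)*(2*(-6)*(3 - 2*(-6))) = -66*(-6)*(3 + 12) = -66*(-6)*15 = -33*(-180) = 5940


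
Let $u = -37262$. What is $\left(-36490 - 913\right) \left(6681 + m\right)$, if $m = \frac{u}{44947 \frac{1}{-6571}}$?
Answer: $- \frac{20389853055127}{44947} \approx -4.5364 \cdot 10^{8}$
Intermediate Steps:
$m = \frac{244848602}{44947}$ ($m = - \frac{37262}{44947 \frac{1}{-6571}} = - \frac{37262}{44947 \left(- \frac{1}{6571}\right)} = - \frac{37262}{- \frac{44947}{6571}} = \left(-37262\right) \left(- \frac{6571}{44947}\right) = \frac{244848602}{44947} \approx 5447.5$)
$\left(-36490 - 913\right) \left(6681 + m\right) = \left(-36490 - 913\right) \left(6681 + \frac{244848602}{44947}\right) = \left(-37403\right) \frac{545139509}{44947} = - \frac{20389853055127}{44947}$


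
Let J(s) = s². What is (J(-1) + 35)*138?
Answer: 4968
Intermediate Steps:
(J(-1) + 35)*138 = ((-1)² + 35)*138 = (1 + 35)*138 = 36*138 = 4968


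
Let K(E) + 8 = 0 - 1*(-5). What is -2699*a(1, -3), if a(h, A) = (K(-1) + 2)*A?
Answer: -8097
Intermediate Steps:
K(E) = -3 (K(E) = -8 + (0 - 1*(-5)) = -8 + (0 + 5) = -8 + 5 = -3)
a(h, A) = -A (a(h, A) = (-3 + 2)*A = -A)
-2699*a(1, -3) = -(-2699)*(-3) = -2699*3 = -8097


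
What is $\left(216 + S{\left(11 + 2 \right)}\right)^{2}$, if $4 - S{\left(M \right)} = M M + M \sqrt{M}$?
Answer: $4798 - 1326 \sqrt{13} \approx 17.039$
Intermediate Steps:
$S{\left(M \right)} = 4 - M^{2} - M^{\frac{3}{2}}$ ($S{\left(M \right)} = 4 - \left(M M + M \sqrt{M}\right) = 4 - \left(M^{2} + M^{\frac{3}{2}}\right) = 4 - M^{2} - M^{\frac{3}{2}}$)
$\left(216 + S{\left(11 + 2 \right)}\right)^{2} = \left(216 - \left(-4 + \left(11 + 2\right)^{2} + \left(11 + 2\right)^{\frac{3}{2}}\right)\right)^{2} = \left(216 - \left(165 + 13^{\frac{3}{2}}\right)\right)^{2} = \left(216 - \left(165 + 13 \sqrt{13}\right)\right)^{2} = \left(51 - 13 \sqrt{13}\right)^{2}$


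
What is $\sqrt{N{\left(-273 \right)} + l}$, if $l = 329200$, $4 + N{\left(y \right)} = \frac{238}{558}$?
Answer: $\frac{\sqrt{2847219893}}{93} \approx 573.76$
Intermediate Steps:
$N{\left(y \right)} = - \frac{997}{279}$ ($N{\left(y \right)} = -4 + \frac{238}{558} = -4 + 238 \cdot \frac{1}{558} = -4 + \frac{119}{279} = - \frac{997}{279}$)
$\sqrt{N{\left(-273 \right)} + l} = \sqrt{- \frac{997}{279} + 329200} = \sqrt{\frac{91845803}{279}} = \frac{\sqrt{2847219893}}{93}$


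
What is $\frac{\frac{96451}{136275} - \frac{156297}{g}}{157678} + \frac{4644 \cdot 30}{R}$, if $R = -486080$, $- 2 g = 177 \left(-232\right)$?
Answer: $- \frac{16009108058542241}{55846386388675050} \approx -0.28666$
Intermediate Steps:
$g = 20532$ ($g = - \frac{177 \left(-232\right)}{2} = \left(- \frac{1}{2}\right) \left(-41064\right) = 20532$)
$\frac{\frac{96451}{136275} - \frac{156297}{g}}{157678} + \frac{4644 \cdot 30}{R} = \frac{\frac{96451}{136275} - \frac{156297}{20532}}{157678} + \frac{4644 \cdot 30}{-486080} = \left(96451 \cdot \frac{1}{136275} - \frac{52099}{6844}\right) \frac{1}{157678} + 139320 \left(- \frac{1}{486080}\right) = \left(\frac{96451}{136275} - \frac{52099}{6844}\right) \frac{1}{157678} - \frac{3483}{12152} = \left(- \frac{6439680581}{932666100}\right) \frac{1}{157678} - \frac{3483}{12152} = - \frac{6439680581}{147060925315800} - \frac{3483}{12152} = - \frac{16009108058542241}{55846386388675050}$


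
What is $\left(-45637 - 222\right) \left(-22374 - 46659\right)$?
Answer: $3165784347$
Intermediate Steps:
$\left(-45637 - 222\right) \left(-22374 - 46659\right) = \left(-45859\right) \left(-69033\right) = 3165784347$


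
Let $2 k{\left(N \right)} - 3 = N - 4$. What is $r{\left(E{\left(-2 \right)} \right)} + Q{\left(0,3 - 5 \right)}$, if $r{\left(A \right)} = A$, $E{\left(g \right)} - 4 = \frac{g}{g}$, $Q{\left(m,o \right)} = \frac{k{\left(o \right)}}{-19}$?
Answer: $\frac{193}{38} \approx 5.0789$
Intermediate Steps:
$k{\left(N \right)} = - \frac{1}{2} + \frac{N}{2}$ ($k{\left(N \right)} = \frac{3}{2} + \frac{N - 4}{2} = \frac{3}{2} + \frac{-4 + N}{2} = \frac{3}{2} + \left(-2 + \frac{N}{2}\right) = - \frac{1}{2} + \frac{N}{2}$)
$Q{\left(m,o \right)} = \frac{1}{38} - \frac{o}{38}$ ($Q{\left(m,o \right)} = \frac{- \frac{1}{2} + \frac{o}{2}}{-19} = \left(- \frac{1}{2} + \frac{o}{2}\right) \left(- \frac{1}{19}\right) = \frac{1}{38} - \frac{o}{38}$)
$E{\left(g \right)} = 5$ ($E{\left(g \right)} = 4 + \frac{g}{g} = 4 + 1 = 5$)
$r{\left(E{\left(-2 \right)} \right)} + Q{\left(0,3 - 5 \right)} = 5 - \left(- \frac{1}{38} + \frac{3 - 5}{38}\right) = 5 + \left(\frac{1}{38} - - \frac{1}{19}\right) = 5 + \left(\frac{1}{38} + \frac{1}{19}\right) = 5 + \frac{3}{38} = \frac{193}{38}$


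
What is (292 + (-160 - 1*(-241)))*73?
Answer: 27229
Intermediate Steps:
(292 + (-160 - 1*(-241)))*73 = (292 + (-160 + 241))*73 = (292 + 81)*73 = 373*73 = 27229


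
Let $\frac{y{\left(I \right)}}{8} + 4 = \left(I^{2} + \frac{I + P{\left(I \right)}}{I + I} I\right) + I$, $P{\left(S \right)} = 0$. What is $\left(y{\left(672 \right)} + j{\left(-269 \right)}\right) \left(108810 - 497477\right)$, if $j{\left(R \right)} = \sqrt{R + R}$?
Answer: $-1407248161568 - 388667 i \sqrt{538} \approx -1.4072 \cdot 10^{12} - 9.0151 \cdot 10^{6} i$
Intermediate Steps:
$j{\left(R \right)} = \sqrt{2} \sqrt{R}$ ($j{\left(R \right)} = \sqrt{2 R} = \sqrt{2} \sqrt{R}$)
$y{\left(I \right)} = -32 + 8 I^{2} + 12 I$ ($y{\left(I \right)} = -32 + 8 \left(\left(I^{2} + \frac{I + 0}{I + I} I\right) + I\right) = -32 + 8 \left(\left(I^{2} + \frac{I}{2 I} I\right) + I\right) = -32 + 8 \left(\left(I^{2} + I \frac{1}{2 I} I\right) + I\right) = -32 + 8 \left(\left(I^{2} + \frac{I}{2}\right) + I\right) = -32 + 8 \left(I^{2} + \frac{3 I}{2}\right) = -32 + \left(8 I^{2} + 12 I\right) = -32 + 8 I^{2} + 12 I$)
$\left(y{\left(672 \right)} + j{\left(-269 \right)}\right) \left(108810 - 497477\right) = \left(\left(-32 + 8 \cdot 672^{2} + 12 \cdot 672\right) + \sqrt{2} \sqrt{-269}\right) \left(108810 - 497477\right) = \left(\left(-32 + 8 \cdot 451584 + 8064\right) + \sqrt{2} i \sqrt{269}\right) \left(-388667\right) = \left(\left(-32 + 3612672 + 8064\right) + i \sqrt{538}\right) \left(-388667\right) = \left(3620704 + i \sqrt{538}\right) \left(-388667\right) = -1407248161568 - 388667 i \sqrt{538}$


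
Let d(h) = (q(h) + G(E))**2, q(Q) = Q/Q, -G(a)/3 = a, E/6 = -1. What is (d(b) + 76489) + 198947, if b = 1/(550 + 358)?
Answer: 275797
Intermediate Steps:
b = 1/908 ≈ 0.0011013
E = -6 (E = 6*(-1) = -6)
G(a) = -3*a
q(Q) = 1
d(h) = 361 (d(h) = (1 - 3*(-6))**2 = (1 + 18)**2 = 19**2 = 361)
(d(b) + 76489) + 198947 = (361 + 76489) + 198947 = 76850 + 198947 = 275797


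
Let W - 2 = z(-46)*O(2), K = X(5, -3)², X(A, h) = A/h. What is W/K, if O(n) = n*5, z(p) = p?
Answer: -4122/25 ≈ -164.88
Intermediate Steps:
O(n) = 5*n
K = 25/9 (K = (5/(-3))² = (5*(-⅓))² = (-5/3)² = 25/9 ≈ 2.7778)
W = -458 (W = 2 - 230*2 = 2 - 46*10 = 2 - 460 = -458)
W/K = -458/25/9 = -458*9/25 = -4122/25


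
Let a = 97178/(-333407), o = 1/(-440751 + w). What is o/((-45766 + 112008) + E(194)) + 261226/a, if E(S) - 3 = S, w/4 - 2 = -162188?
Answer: -3152168661716841416344/3517112739081645 ≈ -8.9624e+5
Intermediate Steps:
w = -648744 (w = 8 + 4*(-162188) = 8 - 648752 = -648744)
E(S) = 3 + S
o = -1/1089495 (o = 1/(-440751 - 648744) = 1/(-1089495) = -1/1089495 ≈ -9.1786e-7)
a = -97178/333407 (a = 97178*(-1/333407) = -97178/333407 ≈ -0.29147)
o/((-45766 + 112008) + E(194)) + 261226/a = -1/(1089495*((-45766 + 112008) + (3 + 194))) + 261226/(-97178/333407) = -1/(1089495*(66242 + 197)) + 261226*(-333407/97178) = -1/1089495/66439 - 43547288491/48589 = -1/1089495*1/66439 - 43547288491/48589 = -1/72384958305 - 43547288491/48589 = -3152168661716841416344/3517112739081645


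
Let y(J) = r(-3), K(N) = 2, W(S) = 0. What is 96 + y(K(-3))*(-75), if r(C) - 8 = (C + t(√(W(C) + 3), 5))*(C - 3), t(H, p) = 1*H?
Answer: -1854 + 450*√3 ≈ -1074.6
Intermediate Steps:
t(H, p) = H
r(C) = 8 + (-3 + C)*(C + √3) (r(C) = 8 + (C + √(0 + 3))*(C - 3) = 8 + (C + √3)*(-3 + C) = 8 + (-3 + C)*(C + √3))
y(J) = 26 - 6*√3 (y(J) = 8 + (-3)² - 3*(-3) - 3*√3 - 3*√3 = 8 + 9 + 9 - 3*√3 - 3*√3 = 26 - 6*√3)
96 + y(K(-3))*(-75) = 96 + (26 - 6*√3)*(-75) = 96 + (-1950 + 450*√3) = -1854 + 450*√3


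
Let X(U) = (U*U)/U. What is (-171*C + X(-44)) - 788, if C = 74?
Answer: -13486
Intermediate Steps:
X(U) = U (X(U) = U²/U = U)
(-171*C + X(-44)) - 788 = (-171*74 - 44) - 788 = (-12654 - 44) - 788 = -12698 - 788 = -13486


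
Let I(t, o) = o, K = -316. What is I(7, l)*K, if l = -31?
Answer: 9796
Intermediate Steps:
I(7, l)*K = -31*(-316) = 9796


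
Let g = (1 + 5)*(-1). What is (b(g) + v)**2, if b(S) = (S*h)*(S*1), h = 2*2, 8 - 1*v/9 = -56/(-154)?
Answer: 5475600/121 ≈ 45253.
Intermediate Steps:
v = 756/11 (v = 72 - (-504)/(-154) = 72 - (-504)*(-1)/154 = 72 - 9*4/11 = 72 - 36/11 = 756/11 ≈ 68.727)
h = 4
g = -6 (g = 6*(-1) = -6)
b(S) = 4*S**2 (b(S) = (S*4)*(S*1) = (4*S)*S = 4*S**2)
(b(g) + v)**2 = (4*(-6)**2 + 756/11)**2 = (4*36 + 756/11)**2 = (144 + 756/11)**2 = (2340/11)**2 = 5475600/121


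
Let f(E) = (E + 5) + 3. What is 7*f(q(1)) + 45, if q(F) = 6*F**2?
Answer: 143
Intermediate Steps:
f(E) = 8 + E (f(E) = (5 + E) + 3 = 8 + E)
7*f(q(1)) + 45 = 7*(8 + 6*1**2) + 45 = 7*(8 + 6*1) + 45 = 7*(8 + 6) + 45 = 7*14 + 45 = 98 + 45 = 143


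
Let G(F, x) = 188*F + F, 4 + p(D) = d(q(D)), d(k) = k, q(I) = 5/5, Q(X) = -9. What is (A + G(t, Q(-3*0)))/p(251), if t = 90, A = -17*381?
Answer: -3511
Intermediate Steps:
q(I) = 1 (q(I) = 5*(⅕) = 1)
p(D) = -3 (p(D) = -4 + 1 = -3)
A = -6477
G(F, x) = 189*F
(A + G(t, Q(-3*0)))/p(251) = (-6477 + 189*90)/(-3) = (-6477 + 17010)*(-⅓) = 10533*(-⅓) = -3511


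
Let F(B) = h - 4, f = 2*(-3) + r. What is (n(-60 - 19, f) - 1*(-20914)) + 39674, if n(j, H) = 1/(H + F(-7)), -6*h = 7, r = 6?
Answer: 1878222/31 ≈ 60588.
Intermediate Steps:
f = 0 (f = 2*(-3) + 6 = -6 + 6 = 0)
h = -7/6 (h = -1/6*7 = -7/6 ≈ -1.1667)
F(B) = -31/6 (F(B) = -7/6 - 4 = -31/6)
n(j, H) = 1/(-31/6 + H) (n(j, H) = 1/(H - 31/6) = 1/(-31/6 + H))
(n(-60 - 19, f) - 1*(-20914)) + 39674 = (6/(-31 + 6*0) - 1*(-20914)) + 39674 = (6/(-31 + 0) + 20914) + 39674 = (6/(-31) + 20914) + 39674 = (6*(-1/31) + 20914) + 39674 = (-6/31 + 20914) + 39674 = 648328/31 + 39674 = 1878222/31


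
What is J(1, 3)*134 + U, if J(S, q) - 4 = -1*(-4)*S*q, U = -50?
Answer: 2094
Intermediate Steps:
J(S, q) = 4 + 4*S*q (J(S, q) = 4 - 1*(-4)*S*q = 4 - (-4)*S*q = 4 + 4*S*q)
J(1, 3)*134 + U = (4 + 4*1*3)*134 - 50 = (4 + 12)*134 - 50 = 16*134 - 50 = 2144 - 50 = 2094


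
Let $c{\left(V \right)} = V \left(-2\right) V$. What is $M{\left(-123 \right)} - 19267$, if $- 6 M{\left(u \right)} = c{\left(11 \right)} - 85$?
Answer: $- \frac{38425}{2} \approx -19213.0$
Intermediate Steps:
$c{\left(V \right)} = - 2 V^{2}$ ($c{\left(V \right)} = - 2 V V = - 2 V^{2}$)
$M{\left(u \right)} = \frac{109}{2}$ ($M{\left(u \right)} = - \frac{- 2 \cdot 11^{2} - 85}{6} = - \frac{\left(-2\right) 121 - 85}{6} = - \frac{-242 - 85}{6} = \left(- \frac{1}{6}\right) \left(-327\right) = \frac{109}{2}$)
$M{\left(-123 \right)} - 19267 = \frac{109}{2} - 19267 = - \frac{38425}{2}$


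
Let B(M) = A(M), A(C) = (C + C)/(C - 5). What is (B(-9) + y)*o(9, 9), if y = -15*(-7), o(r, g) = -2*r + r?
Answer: -6696/7 ≈ -956.57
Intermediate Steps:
o(r, g) = -r
A(C) = 2*C/(-5 + C) (A(C) = (2*C)/(-5 + C) = 2*C/(-5 + C))
B(M) = 2*M/(-5 + M)
y = 105
(B(-9) + y)*o(9, 9) = (2*(-9)/(-5 - 9) + 105)*(-1*9) = (2*(-9)/(-14) + 105)*(-9) = (2*(-9)*(-1/14) + 105)*(-9) = (9/7 + 105)*(-9) = (744/7)*(-9) = -6696/7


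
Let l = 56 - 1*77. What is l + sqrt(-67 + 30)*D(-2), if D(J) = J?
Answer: -21 - 2*I*sqrt(37) ≈ -21.0 - 12.166*I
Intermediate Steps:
l = -21 (l = 56 - 77 = -21)
l + sqrt(-67 + 30)*D(-2) = -21 + sqrt(-67 + 30)*(-2) = -21 + sqrt(-37)*(-2) = -21 + (I*sqrt(37))*(-2) = -21 - 2*I*sqrt(37)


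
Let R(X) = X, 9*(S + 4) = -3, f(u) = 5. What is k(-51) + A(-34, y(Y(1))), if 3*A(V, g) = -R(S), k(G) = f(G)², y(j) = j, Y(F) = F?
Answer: 238/9 ≈ 26.444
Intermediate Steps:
S = -13/3 (S = -4 + (⅑)*(-3) = -4 - ⅓ = -13/3 ≈ -4.3333)
k(G) = 25 (k(G) = 5² = 25)
A(V, g) = 13/9 (A(V, g) = (-1*(-13/3))/3 = (⅓)*(13/3) = 13/9)
k(-51) + A(-34, y(Y(1))) = 25 + 13/9 = 238/9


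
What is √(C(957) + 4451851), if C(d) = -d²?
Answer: √3536002 ≈ 1880.4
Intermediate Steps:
√(C(957) + 4451851) = √(-1*957² + 4451851) = √(-1*915849 + 4451851) = √(-915849 + 4451851) = √3536002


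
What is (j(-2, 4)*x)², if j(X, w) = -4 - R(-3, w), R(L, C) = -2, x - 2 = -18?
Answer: 1024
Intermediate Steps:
x = -16 (x = 2 - 18 = -16)
j(X, w) = -2 (j(X, w) = -4 - 1*(-2) = -4 + 2 = -2)
(j(-2, 4)*x)² = (-2*(-16))² = 32² = 1024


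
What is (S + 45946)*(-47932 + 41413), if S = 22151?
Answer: -443924343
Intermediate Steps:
(S + 45946)*(-47932 + 41413) = (22151 + 45946)*(-47932 + 41413) = 68097*(-6519) = -443924343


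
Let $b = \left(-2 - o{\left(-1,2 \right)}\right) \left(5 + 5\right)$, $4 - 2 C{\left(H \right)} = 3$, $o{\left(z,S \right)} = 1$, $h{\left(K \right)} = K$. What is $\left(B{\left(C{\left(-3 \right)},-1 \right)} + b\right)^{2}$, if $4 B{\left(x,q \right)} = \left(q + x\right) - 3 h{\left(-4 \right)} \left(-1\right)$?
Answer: $\frac{3249}{4} \approx 812.25$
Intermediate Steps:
$C{\left(H \right)} = \frac{1}{2}$ ($C{\left(H \right)} = 2 - \frac{3}{2} = \frac{1}{2}$)
$B{\left(x,q \right)} = - 3 q - 3 x$ ($B{\left(x,q \right)} = \frac{\left(q + x\right) \left(-3\right) \left(-4\right) \left(-1\right)}{4} = \frac{\left(q + x\right) 12 \left(-1\right)}{4} = \frac{\left(q + x\right) \left(-12\right)}{4} = \frac{- 12 q - 12 x}{4} = - 3 q - 3 x$)
$b = -30$ ($b = \left(-2 - 1\right) \left(5 + 5\right) = \left(-2 - 1\right) 10 = \left(-3\right) 10 = -30$)
$\left(B{\left(C{\left(-3 \right)},-1 \right)} + b\right)^{2} = \left(\left(\left(-3\right) \left(-1\right) - \frac{3}{2}\right) - 30\right)^{2} = \left(\left(3 - \frac{3}{2}\right) - 30\right)^{2} = \left(\frac{3}{2} - 30\right)^{2} = \left(- \frac{57}{2}\right)^{2} = \frac{3249}{4}$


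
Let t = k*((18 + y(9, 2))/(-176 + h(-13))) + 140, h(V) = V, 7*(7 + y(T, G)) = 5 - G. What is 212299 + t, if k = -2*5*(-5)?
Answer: 281052797/1323 ≈ 2.1244e+5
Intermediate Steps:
y(T, G) = -44/7 - G/7 (y(T, G) = -7 + (5 - G)/7 = -7 + (5/7 - G/7) = -44/7 - G/7)
k = 50 (k = -10*(-5) = 50)
t = 181220/1323 (t = 50*((18 + (-44/7 - ⅐*2))/(-176 - 13)) + 140 = 50*((18 + (-44/7 - 2/7))/(-189)) + 140 = 50*((18 - 46/7)*(-1/189)) + 140 = 50*((80/7)*(-1/189)) + 140 = 50*(-80/1323) + 140 = -4000/1323 + 140 = 181220/1323 ≈ 136.98)
212299 + t = 212299 + 181220/1323 = 281052797/1323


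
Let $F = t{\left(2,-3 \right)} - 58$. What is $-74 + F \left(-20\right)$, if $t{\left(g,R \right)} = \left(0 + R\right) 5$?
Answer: $1386$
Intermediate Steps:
$t{\left(g,R \right)} = 5 R$ ($t{\left(g,R \right)} = R 5 = 5 R$)
$F = -73$ ($F = 5 \left(-3\right) - 58 = -15 - 58 = -73$)
$-74 + F \left(-20\right) = -74 - -1460 = -74 + 1460 = 1386$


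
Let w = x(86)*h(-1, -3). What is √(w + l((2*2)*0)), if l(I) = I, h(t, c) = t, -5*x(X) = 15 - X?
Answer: I*√355/5 ≈ 3.7683*I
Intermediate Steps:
x(X) = -3 + X/5 (x(X) = -(15 - X)/5 = -3 + X/5)
w = -71/5 (w = (-3 + (⅕)*86)*(-1) = (-3 + 86/5)*(-1) = (71/5)*(-1) = -71/5 ≈ -14.200)
√(w + l((2*2)*0)) = √(-71/5 + (2*2)*0) = √(-71/5 + 4*0) = √(-71/5 + 0) = √(-71/5) = I*√355/5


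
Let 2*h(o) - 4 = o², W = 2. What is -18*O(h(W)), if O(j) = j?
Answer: -72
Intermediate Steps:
h(o) = 2 + o²/2
-18*O(h(W)) = -18*(2 + (½)*2²) = -18*(2 + (½)*4) = -18*(2 + 2) = -18*4 = -72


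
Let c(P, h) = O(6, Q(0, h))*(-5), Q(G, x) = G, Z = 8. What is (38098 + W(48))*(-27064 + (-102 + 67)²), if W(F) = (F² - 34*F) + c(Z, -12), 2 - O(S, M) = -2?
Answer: -1001261250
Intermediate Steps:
O(S, M) = 4 (O(S, M) = 2 - 1*(-2) = 2 + 2 = 4)
c(P, h) = -20 (c(P, h) = 4*(-5) = -20)
W(F) = -20 + F² - 34*F (W(F) = (F² - 34*F) - 20 = -20 + F² - 34*F)
(38098 + W(48))*(-27064 + (-102 + 67)²) = (38098 + (-20 + 48² - 34*48))*(-27064 + (-102 + 67)²) = (38098 + (-20 + 2304 - 1632))*(-27064 + (-35)²) = (38098 + 652)*(-27064 + 1225) = 38750*(-25839) = -1001261250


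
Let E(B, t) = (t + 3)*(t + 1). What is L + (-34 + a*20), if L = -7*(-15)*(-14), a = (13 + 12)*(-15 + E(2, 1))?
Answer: -5004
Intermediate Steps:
E(B, t) = (1 + t)*(3 + t) (E(B, t) = (3 + t)*(1 + t) = (1 + t)*(3 + t))
a = -175 (a = (13 + 12)*(-15 + (3 + 1**2 + 4*1)) = 25*(-15 + (3 + 1 + 4)) = 25*(-15 + 8) = 25*(-7) = -175)
L = -1470 (L = 105*(-14) = -1470)
L + (-34 + a*20) = -1470 + (-34 - 175*20) = -1470 + (-34 - 3500) = -1470 - 3534 = -5004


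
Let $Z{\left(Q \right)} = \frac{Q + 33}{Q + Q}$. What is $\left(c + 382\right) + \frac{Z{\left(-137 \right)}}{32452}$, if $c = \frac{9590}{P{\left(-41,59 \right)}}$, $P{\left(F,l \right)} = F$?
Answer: $\frac{6748913165}{45570721} \approx 148.1$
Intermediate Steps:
$Z{\left(Q \right)} = \frac{33 + Q}{2 Q}$
$c = - \frac{9590}{41}$ ($c = \frac{9590}{-41} = 9590 \left(- \frac{1}{41}\right) = - \frac{9590}{41} \approx -233.9$)
$\left(c + 382\right) + \frac{Z{\left(-137 \right)}}{32452} = \left(- \frac{9590}{41} + 382\right) + \frac{\frac{1}{2} \frac{1}{-137} \left(33 - 137\right)}{32452} = \frac{6072}{41} + \frac{1}{2} \left(- \frac{1}{137}\right) \left(-104\right) \frac{1}{32452} = \frac{6072}{41} + \frac{52}{137} \cdot \frac{1}{32452} = \frac{6072}{41} + \frac{13}{1111481} = \frac{6748913165}{45570721}$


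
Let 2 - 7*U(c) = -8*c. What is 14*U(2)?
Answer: 36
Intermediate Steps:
U(c) = 2/7 + 8*c/7 (U(c) = 2/7 - (-8)*c/7 = 2/7 + 8*c/7)
14*U(2) = 14*(2/7 + (8/7)*2) = 14*(2/7 + 16/7) = 14*(18/7) = 36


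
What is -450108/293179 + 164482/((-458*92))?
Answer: -33594209483/6176695172 ≈ -5.4389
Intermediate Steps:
-450108/293179 + 164482/((-458*92)) = -450108*1/293179 + 164482/(-42136) = -450108/293179 + 164482*(-1/42136) = -450108/293179 - 82241/21068 = -33594209483/6176695172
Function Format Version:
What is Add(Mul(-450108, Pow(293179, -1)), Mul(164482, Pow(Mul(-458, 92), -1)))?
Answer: Rational(-33594209483, 6176695172) ≈ -5.4389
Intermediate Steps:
Add(Mul(-450108, Pow(293179, -1)), Mul(164482, Pow(Mul(-458, 92), -1))) = Add(Mul(-450108, Rational(1, 293179)), Mul(164482, Pow(-42136, -1))) = Add(Rational(-450108, 293179), Mul(164482, Rational(-1, 42136))) = Add(Rational(-450108, 293179), Rational(-82241, 21068)) = Rational(-33594209483, 6176695172)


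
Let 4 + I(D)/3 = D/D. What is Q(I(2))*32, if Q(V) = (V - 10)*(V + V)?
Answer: 10944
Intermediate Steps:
I(D) = -9 (I(D) = -12 + 3*(D/D) = -12 + 3*1 = -12 + 3 = -9)
Q(V) = 2*V*(-10 + V) (Q(V) = (-10 + V)*(2*V) = 2*V*(-10 + V))
Q(I(2))*32 = (2*(-9)*(-10 - 9))*32 = (2*(-9)*(-19))*32 = 342*32 = 10944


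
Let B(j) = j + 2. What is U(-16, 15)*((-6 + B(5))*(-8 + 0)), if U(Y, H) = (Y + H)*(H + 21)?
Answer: 288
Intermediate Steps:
U(Y, H) = (21 + H)*(H + Y) (U(Y, H) = (H + Y)*(21 + H) = (21 + H)*(H + Y))
B(j) = 2 + j
U(-16, 15)*((-6 + B(5))*(-8 + 0)) = (15**2 + 21*15 + 21*(-16) + 15*(-16))*((-6 + (2 + 5))*(-8 + 0)) = (225 + 315 - 336 - 240)*((-6 + 7)*(-8)) = -36*(-8) = 288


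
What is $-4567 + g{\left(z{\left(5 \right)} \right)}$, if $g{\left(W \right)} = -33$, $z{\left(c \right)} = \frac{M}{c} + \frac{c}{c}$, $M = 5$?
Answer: $-4600$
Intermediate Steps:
$z{\left(c \right)} = 1 + \frac{5}{c}$ ($z{\left(c \right)} = \frac{5}{c} + \frac{c}{c} = \frac{5}{c} + 1 = 1 + \frac{5}{c}$)
$-4567 + g{\left(z{\left(5 \right)} \right)} = -4567 - 33 = -4600$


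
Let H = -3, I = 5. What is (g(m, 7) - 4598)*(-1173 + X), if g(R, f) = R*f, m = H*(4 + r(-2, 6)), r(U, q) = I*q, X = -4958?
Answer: 32567872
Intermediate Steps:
r(U, q) = 5*q
m = -102 (m = -3*(4 + 5*6) = -3*(4 + 30) = -3*34 = -102)
(g(m, 7) - 4598)*(-1173 + X) = (-102*7 - 4598)*(-1173 - 4958) = (-714 - 4598)*(-6131) = -5312*(-6131) = 32567872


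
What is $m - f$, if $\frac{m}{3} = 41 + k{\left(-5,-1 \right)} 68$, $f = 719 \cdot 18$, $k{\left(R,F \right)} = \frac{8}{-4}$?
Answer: $-13227$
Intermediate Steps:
$k{\left(R,F \right)} = -2$ ($k{\left(R,F \right)} = 8 \left(- \frac{1}{4}\right) = -2$)
$f = 12942$
$m = -285$ ($m = 3 \left(41 - 136\right) = 3 \left(-95\right) = -285$)
$m - f = -285 - 12942 = -13227$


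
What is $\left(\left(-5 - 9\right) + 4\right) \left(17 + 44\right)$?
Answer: $-610$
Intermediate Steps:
$\left(\left(-5 - 9\right) + 4\right) \left(17 + 44\right) = \left(-14 + 4\right) 61 = \left(-10\right) 61 = -610$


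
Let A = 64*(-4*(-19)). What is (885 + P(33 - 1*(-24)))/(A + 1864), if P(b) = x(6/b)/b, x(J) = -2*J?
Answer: 958451/7286424 ≈ 0.13154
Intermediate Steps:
A = 4864 (A = 64*76 = 4864)
P(b) = -12/b² (P(b) = (-12/b)/b = -12/b²)
(885 + P(33 - 1*(-24)))/(A + 1864) = (885 - 12/(33 - 1*(-24))²)/(4864 + 1864) = (885 - 12/(33 + 24)²)/6728 = (885 - 12/57²)*(1/6728) = (885 - 12*1/3249)*(1/6728) = (885 - 4/1083)*(1/6728) = (958451/1083)*(1/6728) = 958451/7286424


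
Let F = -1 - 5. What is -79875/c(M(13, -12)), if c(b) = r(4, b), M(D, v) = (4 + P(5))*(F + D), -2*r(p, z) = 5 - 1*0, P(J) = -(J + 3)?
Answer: 31950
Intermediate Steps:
F = -6
P(J) = -3 - J (P(J) = -(3 + J) = -3 - J)
r(p, z) = -5/2 (r(p, z) = -(5 - 1*0)/2 = -(5 + 0)/2 = -1/2*5 = -5/2)
M(D, v) = 24 - 4*D (M(D, v) = (4 + (-3 - 1*5))*(-6 + D) = (4 + (-3 - 5))*(-6 + D) = (4 - 8)*(-6 + D) = -4*(-6 + D) = 24 - 4*D)
c(b) = -5/2
-79875/c(M(13, -12)) = -79875/(-5/2) = -79875*(-2/5) = 31950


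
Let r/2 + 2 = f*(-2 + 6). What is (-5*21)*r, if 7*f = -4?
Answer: 900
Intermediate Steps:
f = -4/7 (f = (⅐)*(-4) = -4/7 ≈ -0.57143)
r = -60/7 (r = -4 + 2*(-4*(-2 + 6)/7) = -4 + 2*(-4/7*4) = -4 + 2*(-16/7) = -4 - 32/7 = -60/7 ≈ -8.5714)
(-5*21)*r = -5*21*(-60/7) = -105*(-60/7) = 900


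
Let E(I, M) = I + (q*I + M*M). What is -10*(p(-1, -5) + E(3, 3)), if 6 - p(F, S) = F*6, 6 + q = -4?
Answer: 60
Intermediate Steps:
q = -10 (q = -6 - 4 = -10)
p(F, S) = 6 - 6*F (p(F, S) = 6 - F*6 = 6 - 6*F)
E(I, M) = M² - 9*I (E(I, M) = I + (-10*I + M*M) = I + (-10*I + M²) = I + (M² - 10*I) = M² - 9*I)
-10*(p(-1, -5) + E(3, 3)) = -10*((6 - 6*(-1)) + (3² - 9*3)) = -10*((6 + 6) + (9 - 27)) = -10*(12 - 18) = -10*(-6) = 60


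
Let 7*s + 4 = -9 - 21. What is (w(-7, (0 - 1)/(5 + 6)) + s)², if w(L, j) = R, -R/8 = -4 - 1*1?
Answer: 60516/49 ≈ 1235.0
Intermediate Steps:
s = -34/7 (s = -4/7 + (-9 - 21)/7 = -4/7 + (⅐)*(-30) = -4/7 - 30/7 = -34/7 ≈ -4.8571)
R = 40 (R = -8*(-4 - 1*1) = -8*(-4 - 1) = -8*(-5) = 40)
w(L, j) = 40
(w(-7, (0 - 1)/(5 + 6)) + s)² = (40 - 34/7)² = (246/7)² = 60516/49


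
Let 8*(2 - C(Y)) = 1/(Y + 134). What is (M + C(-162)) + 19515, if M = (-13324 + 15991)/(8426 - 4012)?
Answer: 9648881167/494368 ≈ 19518.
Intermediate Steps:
C(Y) = 2 - 1/(8*(134 + Y)) (C(Y) = 2 - 1/(8*(Y + 134)) = 2 - 1/(8*(134 + Y)))
M = 2667/4414 ≈ 0.60421
(M + C(-162)) + 19515 = (2667/4414 + (2143 + 16*(-162))/(8*(134 - 162))) + 19515 = (2667/4414 + (1/8)*(2143 - 2592)/(-28)) + 19515 = (2667/4414 + (1/8)*(-1/28)*(-449)) + 19515 = (2667/4414 + 449/224) + 19515 = 1289647/494368 + 19515 = 9648881167/494368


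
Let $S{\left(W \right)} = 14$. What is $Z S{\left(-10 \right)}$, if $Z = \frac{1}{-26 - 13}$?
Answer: $- \frac{14}{39} \approx -0.35897$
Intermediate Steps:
$Z = - \frac{1}{39}$ ($Z = \frac{1}{-39} = - \frac{1}{39} \approx -0.025641$)
$Z S{\left(-10 \right)} = \left(- \frac{1}{39}\right) 14 = - \frac{14}{39}$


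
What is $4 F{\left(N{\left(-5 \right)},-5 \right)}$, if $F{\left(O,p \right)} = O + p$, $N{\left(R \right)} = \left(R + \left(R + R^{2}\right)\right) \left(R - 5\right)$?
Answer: $-620$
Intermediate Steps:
$N{\left(R \right)} = \left(-5 + R\right) \left(R^{2} + 2 R\right)$ ($N{\left(R \right)} = \left(R^{2} + 2 R\right) \left(-5 + R\right) = \left(-5 + R\right) \left(R^{2} + 2 R\right)$)
$4 F{\left(N{\left(-5 \right)},-5 \right)} = 4 \left(- 5 \left(-10 + \left(-5\right)^{2} - -15\right) - 5\right) = 4 \left(- 5 \left(-10 + 25 + 15\right) - 5\right) = 4 \left(\left(-5\right) 30 - 5\right) = 4 \left(-150 - 5\right) = 4 \left(-155\right) = -620$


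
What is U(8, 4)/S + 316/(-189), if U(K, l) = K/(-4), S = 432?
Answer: -845/504 ≈ -1.6766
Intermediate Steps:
U(K, l) = -K/4 (U(K, l) = K*(-1/4) = -K/4)
U(8, 4)/S + 316/(-189) = -1/4*8/432 + 316/(-189) = -2*1/432 + 316*(-1/189) = -1/216 - 316/189 = -845/504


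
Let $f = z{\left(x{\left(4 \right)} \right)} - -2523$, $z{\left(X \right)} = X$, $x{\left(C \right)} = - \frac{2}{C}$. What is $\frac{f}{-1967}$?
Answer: $- \frac{5045}{3934} \approx -1.2824$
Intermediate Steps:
$f = \frac{5045}{2}$ ($f = - \frac{2}{4} - -2523 = \left(-2\right) \frac{1}{4} + 2523 = - \frac{1}{2} + 2523 = \frac{5045}{2} \approx 2522.5$)
$\frac{f}{-1967} = \frac{5045}{2 \left(-1967\right)} = \frac{5045}{2} \left(- \frac{1}{1967}\right) = - \frac{5045}{3934}$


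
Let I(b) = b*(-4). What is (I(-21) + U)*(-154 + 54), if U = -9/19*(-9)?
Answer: -167700/19 ≈ -8826.3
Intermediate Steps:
I(b) = -4*b
U = 81/19 (U = -9*1/19*(-9) = -9/19*(-9) = 81/19 ≈ 4.2632)
(I(-21) + U)*(-154 + 54) = (-4*(-21) + 81/19)*(-154 + 54) = (84 + 81/19)*(-100) = (1677/19)*(-100) = -167700/19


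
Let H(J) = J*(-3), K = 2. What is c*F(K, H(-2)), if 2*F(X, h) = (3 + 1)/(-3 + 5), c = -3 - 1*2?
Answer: -5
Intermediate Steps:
c = -5 (c = -3 - 2 = -5)
H(J) = -3*J
F(X, h) = 1 (F(X, h) = ((3 + 1)/(-3 + 5))/2 = (4/2)/2 = (4*(1/2))/2 = (1/2)*2 = 1)
c*F(K, H(-2)) = -5*1 = -5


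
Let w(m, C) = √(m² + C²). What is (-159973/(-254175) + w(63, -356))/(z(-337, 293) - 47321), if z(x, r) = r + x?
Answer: -159973/12038998875 - √130705/47365 ≈ -0.0076462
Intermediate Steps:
w(m, C) = √(C² + m²)
(-159973/(-254175) + w(63, -356))/(z(-337, 293) - 47321) = (-159973/(-254175) + √((-356)² + 63²))/((293 - 337) - 47321) = (-159973*(-1/254175) + √(126736 + 3969))/(-44 - 47321) = (159973/254175 + √130705)/(-47365) = (159973/254175 + √130705)*(-1/47365) = -159973/12038998875 - √130705/47365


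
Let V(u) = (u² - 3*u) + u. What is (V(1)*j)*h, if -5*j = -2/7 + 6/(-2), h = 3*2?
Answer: -138/35 ≈ -3.9429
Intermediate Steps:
h = 6
j = 23/35 (j = -(-2/7 + 6/(-2))/5 = -(-2*⅐ + 6*(-½))/5 = -(-2/7 - 3)/5 = -⅕*(-23/7) = 23/35 ≈ 0.65714)
V(u) = u² - 2*u
(V(1)*j)*h = ((1*(-2 + 1))*(23/35))*6 = ((1*(-1))*(23/35))*6 = -1*23/35*6 = -23/35*6 = -138/35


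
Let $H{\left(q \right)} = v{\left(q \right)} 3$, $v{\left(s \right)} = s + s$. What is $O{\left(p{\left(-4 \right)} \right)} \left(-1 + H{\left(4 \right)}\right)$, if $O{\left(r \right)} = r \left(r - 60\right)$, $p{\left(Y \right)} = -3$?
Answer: $4347$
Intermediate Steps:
$v{\left(s \right)} = 2 s$
$H{\left(q \right)} = 6 q$ ($H{\left(q \right)} = 2 q 3 = 6 q$)
$O{\left(r \right)} = r \left(-60 + r\right)$
$O{\left(p{\left(-4 \right)} \right)} \left(-1 + H{\left(4 \right)}\right) = - 3 \left(-60 - 3\right) \left(-1 + 6 \cdot 4\right) = \left(-3\right) \left(-63\right) \left(-1 + 24\right) = 189 \cdot 23 = 4347$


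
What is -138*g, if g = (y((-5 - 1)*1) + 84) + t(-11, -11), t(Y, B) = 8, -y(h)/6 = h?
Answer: -17664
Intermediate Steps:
y(h) = -6*h
g = 128 (g = (-6*(-5 - 1) + 84) + 8 = (-(-36) + 84) + 8 = (-6*(-6) + 84) + 8 = (36 + 84) + 8 = 120 + 8 = 128)
-138*g = -138*128 = -17664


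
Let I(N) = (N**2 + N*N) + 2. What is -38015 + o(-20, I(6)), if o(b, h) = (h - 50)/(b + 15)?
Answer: -190099/5 ≈ -38020.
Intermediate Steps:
I(N) = 2 + 2*N**2 (I(N) = (N**2 + N**2) + 2 = 2*N**2 + 2 = 2 + 2*N**2)
o(b, h) = (-50 + h)/(15 + b)
-38015 + o(-20, I(6)) = -38015 + (-50 + (2 + 2*6**2))/(15 - 20) = -38015 + (-50 + (2 + 2*36))/(-5) = -38015 - (-50 + (2 + 72))/5 = -38015 - (-50 + 74)/5 = -38015 - 1/5*24 = -38015 - 24/5 = -190099/5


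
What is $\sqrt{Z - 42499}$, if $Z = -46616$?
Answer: $i \sqrt{89115} \approx 298.52 i$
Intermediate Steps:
$\sqrt{Z - 42499} = \sqrt{-46616 - 42499} = \sqrt{-89115} = i \sqrt{89115}$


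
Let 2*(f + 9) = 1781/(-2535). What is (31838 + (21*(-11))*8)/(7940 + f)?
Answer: 11696100/3092953 ≈ 3.7815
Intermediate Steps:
f = -3647/390 (f = -9 + (1781/(-2535))/2 = -9 + (1781*(-1/2535))/2 = -9 + (½)*(-137/195) = -9 - 137/390 = -3647/390 ≈ -9.3513)
(31838 + (21*(-11))*8)/(7940 + f) = (31838 + (21*(-11))*8)/(7940 - 3647/390) = (31838 - 231*8)/(3092953/390) = (31838 - 1848)*(390/3092953) = 29990*(390/3092953) = 11696100/3092953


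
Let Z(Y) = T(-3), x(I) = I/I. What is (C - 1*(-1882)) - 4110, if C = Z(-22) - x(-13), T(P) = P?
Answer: -2232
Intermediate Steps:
x(I) = 1
Z(Y) = -3
C = -4 (C = -3 - 1*1 = -3 - 1 = -4)
(C - 1*(-1882)) - 4110 = (-4 - 1*(-1882)) - 4110 = (-4 + 1882) - 4110 = 1878 - 4110 = -2232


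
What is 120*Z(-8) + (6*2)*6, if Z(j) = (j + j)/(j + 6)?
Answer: 1032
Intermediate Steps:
Z(j) = 2*j/(6 + j) (Z(j) = (2*j)/(6 + j) = 2*j/(6 + j))
120*Z(-8) + (6*2)*6 = 120*(2*(-8)/(6 - 8)) + (6*2)*6 = 120*(2*(-8)/(-2)) + 12*6 = 120*(2*(-8)*(-½)) + 72 = 120*8 + 72 = 960 + 72 = 1032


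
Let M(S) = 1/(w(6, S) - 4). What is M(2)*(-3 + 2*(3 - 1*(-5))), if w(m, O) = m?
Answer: 13/2 ≈ 6.5000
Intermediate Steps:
M(S) = ½ (M(S) = 1/(6 - 4) = 1/2 = ½)
M(2)*(-3 + 2*(3 - 1*(-5))) = (-3 + 2*(3 - 1*(-5)))/2 = (-3 + 2*(3 + 5))/2 = (-3 + 2*8)/2 = (-3 + 16)/2 = (½)*13 = 13/2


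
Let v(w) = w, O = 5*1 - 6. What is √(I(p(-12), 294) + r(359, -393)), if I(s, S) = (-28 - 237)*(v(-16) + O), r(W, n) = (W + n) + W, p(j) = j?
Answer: √4830 ≈ 69.498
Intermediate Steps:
O = -1 (O = 5 - 6 = -1)
r(W, n) = n + 2*W
I(s, S) = 4505 (I(s, S) = (-28 - 237)*(-16 - 1) = -265*(-17) = 4505)
√(I(p(-12), 294) + r(359, -393)) = √(4505 + (-393 + 2*359)) = √(4505 + (-393 + 718)) = √(4505 + 325) = √4830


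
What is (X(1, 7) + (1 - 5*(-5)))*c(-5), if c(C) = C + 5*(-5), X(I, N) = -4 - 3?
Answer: -570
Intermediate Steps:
X(I, N) = -7
c(C) = -25 + C (c(C) = C - 25 = -25 + C)
(X(1, 7) + (1 - 5*(-5)))*c(-5) = (-7 + (1 - 5*(-5)))*(-25 - 5) = (-7 + (1 + 25))*(-30) = (-7 + 26)*(-30) = 19*(-30) = -570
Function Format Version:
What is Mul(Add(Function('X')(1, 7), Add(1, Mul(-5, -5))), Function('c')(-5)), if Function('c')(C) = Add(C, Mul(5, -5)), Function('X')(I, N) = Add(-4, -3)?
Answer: -570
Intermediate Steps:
Function('X')(I, N) = -7
Function('c')(C) = Add(-25, C) (Function('c')(C) = Add(C, -25) = Add(-25, C))
Mul(Add(Function('X')(1, 7), Add(1, Mul(-5, -5))), Function('c')(-5)) = Mul(Add(-7, Add(1, Mul(-5, -5))), Add(-25, -5)) = Mul(Add(-7, Add(1, 25)), -30) = Mul(Add(-7, 26), -30) = Mul(19, -30) = -570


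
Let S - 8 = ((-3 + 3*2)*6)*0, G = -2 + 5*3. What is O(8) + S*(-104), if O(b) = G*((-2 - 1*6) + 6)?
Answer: -858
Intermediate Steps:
G = 13 (G = -2 + 15 = 13)
O(b) = -26 (O(b) = 13*((-2 - 1*6) + 6) = 13*((-2 - 6) + 6) = 13*(-8 + 6) = 13*(-2) = -26)
S = 8 (S = 8 + ((-3 + 3*2)*6)*0 = 8 + ((-3 + 6)*6)*0 = 8 + (3*6)*0 = 8 + 18*0 = 8 + 0 = 8)
O(8) + S*(-104) = -26 + 8*(-104) = -26 - 832 = -858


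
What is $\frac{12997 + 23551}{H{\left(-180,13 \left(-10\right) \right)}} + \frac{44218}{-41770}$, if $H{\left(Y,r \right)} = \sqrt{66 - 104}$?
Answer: $- \frac{22109}{20885} - \frac{18274 i \sqrt{38}}{19} \approx -1.0586 - 5928.9 i$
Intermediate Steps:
$H{\left(Y,r \right)} = i \sqrt{38}$ ($H{\left(Y,r \right)} = \sqrt{-38} = i \sqrt{38}$)
$\frac{12997 + 23551}{H{\left(-180,13 \left(-10\right) \right)}} + \frac{44218}{-41770} = \frac{12997 + 23551}{i \sqrt{38}} + \frac{44218}{-41770} = 36548 \left(- \frac{i \sqrt{38}}{38}\right) + 44218 \left(- \frac{1}{41770}\right) = - \frac{18274 i \sqrt{38}}{19} - \frac{22109}{20885} = - \frac{22109}{20885} - \frac{18274 i \sqrt{38}}{19}$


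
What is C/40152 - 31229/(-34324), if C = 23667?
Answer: 24598249/16406872 ≈ 1.4993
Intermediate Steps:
C/40152 - 31229/(-34324) = 23667/40152 - 31229/(-34324) = 23667*(1/40152) - 31229*(-1/34324) = 1127/1912 + 31229/34324 = 24598249/16406872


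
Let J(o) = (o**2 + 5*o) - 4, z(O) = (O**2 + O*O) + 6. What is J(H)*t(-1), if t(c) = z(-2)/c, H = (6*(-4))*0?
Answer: 56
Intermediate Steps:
H = 0 (H = -24*0 = 0)
z(O) = 6 + 2*O**2 (z(O) = (O**2 + O**2) + 6 = 2*O**2 + 6 = 6 + 2*O**2)
J(o) = -4 + o**2 + 5*o
t(c) = 14/c (t(c) = (6 + 2*(-2)**2)/c = (6 + 2*4)/c = (6 + 8)/c = 14/c)
J(H)*t(-1) = (-4 + 0**2 + 5*0)*(14/(-1)) = (-4 + 0 + 0)*(14*(-1)) = -4*(-14) = 56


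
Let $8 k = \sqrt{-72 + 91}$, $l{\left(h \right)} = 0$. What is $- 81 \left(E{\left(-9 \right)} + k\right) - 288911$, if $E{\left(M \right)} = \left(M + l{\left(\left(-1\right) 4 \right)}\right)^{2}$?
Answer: $-295472 - \frac{81 \sqrt{19}}{8} \approx -2.9552 \cdot 10^{5}$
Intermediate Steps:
$k = \frac{\sqrt{19}}{8}$ ($k = \frac{\sqrt{-72 + 91}}{8} = \frac{\sqrt{19}}{8} \approx 0.54486$)
$E{\left(M \right)} = M^{2}$ ($E{\left(M \right)} = \left(M + 0\right)^{2} = M^{2}$)
$- 81 \left(E{\left(-9 \right)} + k\right) - 288911 = - 81 \left(\left(-9\right)^{2} + \frac{\sqrt{19}}{8}\right) - 288911 = - 81 \left(81 + \frac{\sqrt{19}}{8}\right) - 288911 = \left(-6561 - \frac{81 \sqrt{19}}{8}\right) - 288911 = -295472 - \frac{81 \sqrt{19}}{8}$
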